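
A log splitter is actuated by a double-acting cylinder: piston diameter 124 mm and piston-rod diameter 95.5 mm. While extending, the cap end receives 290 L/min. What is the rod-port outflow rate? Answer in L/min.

Q_out ≈ 118 L/min

Cap-side area A_cap = π/4 × (124 mm)² = 12080 mm^2
Rod-side annular area A_ann = π/4 × (124² − 95.5²) = 4913 mm^2
Piston speed v = Q_in/A_cap; rod-end outflow Q_out = v × A_ann = Q_in × A_ann/A_cap.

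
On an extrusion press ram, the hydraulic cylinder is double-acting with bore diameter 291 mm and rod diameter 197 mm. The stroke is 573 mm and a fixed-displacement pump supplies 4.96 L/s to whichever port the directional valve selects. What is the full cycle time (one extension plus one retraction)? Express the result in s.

t ≈ 11.8 s

Cap-side area A_cap = π/4 × (291 mm)² = 66510 mm^2
Rod-side annular area A_ann = π/4 × (291² − 197²) = 36030 mm^2
t_ext = A_cap·L/Q = 7.683 s
t_ret = A_ann·L/Q = 4.162 s
t_cycle = t_ext + t_ret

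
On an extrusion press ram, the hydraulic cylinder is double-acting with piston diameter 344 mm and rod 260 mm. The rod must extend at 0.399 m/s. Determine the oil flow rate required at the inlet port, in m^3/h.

Q ≈ 134 m^3/h

Cap-side area A_cap = π/4 × (344 mm)² = 92940 mm^2
Q = A × v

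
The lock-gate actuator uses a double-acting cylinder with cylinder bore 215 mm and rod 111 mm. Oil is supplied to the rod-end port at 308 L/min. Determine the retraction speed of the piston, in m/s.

v ≈ 0.193 m/s

Rod-side annular area A_ann = π/4 × (215² − 111²) = 26630 mm^2
Flow into the rod-end port fills the annular volume.
v = Q / A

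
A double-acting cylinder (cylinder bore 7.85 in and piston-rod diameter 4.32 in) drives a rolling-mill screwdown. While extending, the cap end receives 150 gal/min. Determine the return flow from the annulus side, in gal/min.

Q_out ≈ 105 gal/min

Cap-side area A_cap = π/4 × (7.85 in)² = 48.40 in^2
Rod-side annular area A_ann = π/4 × (7.85² − 4.32²) = 33.74 in^2
Piston speed v = Q_in/A_cap; rod-end outflow Q_out = v × A_ann = Q_in × A_ann/A_cap.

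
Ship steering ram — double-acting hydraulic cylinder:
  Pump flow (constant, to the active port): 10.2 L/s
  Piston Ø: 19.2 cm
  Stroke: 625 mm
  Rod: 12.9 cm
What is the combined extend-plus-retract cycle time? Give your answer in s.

Cap-side area A_cap = π/4 × (19.2 cm)² = 289.5 cm^2
Rod-side annular area A_ann = π/4 × (19.2² − 12.9²) = 158.8 cm^2
t_ext = A_cap·L/Q = 1.774 s
t_ret = A_ann·L/Q = 0.9732 s
t_cycle = t_ext + t_ret

t ≈ 2.75 s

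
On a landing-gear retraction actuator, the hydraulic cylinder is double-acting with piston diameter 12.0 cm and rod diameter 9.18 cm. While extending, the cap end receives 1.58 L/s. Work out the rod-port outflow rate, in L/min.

Cap-side area A_cap = π/4 × (12.0 cm)² = 113.1 cm^2
Rod-side annular area A_ann = π/4 × (12.0² − 9.18²) = 46.91 cm^2
Piston speed v = Q_in/A_cap; rod-end outflow Q_out = v × A_ann = Q_in × A_ann/A_cap.

Q_out ≈ 39.3 L/min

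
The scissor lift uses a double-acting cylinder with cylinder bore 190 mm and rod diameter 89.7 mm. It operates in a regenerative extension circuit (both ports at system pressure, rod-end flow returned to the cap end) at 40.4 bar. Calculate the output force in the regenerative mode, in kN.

F ≈ 25.5 kN

With equal pressure on both faces, forces on the annular region cancel; the net push is pressure × rod cross-section.
Rod cross-section A_rod = π/4 × (89.7 mm)² = 6319 mm^2
F = P × A_rod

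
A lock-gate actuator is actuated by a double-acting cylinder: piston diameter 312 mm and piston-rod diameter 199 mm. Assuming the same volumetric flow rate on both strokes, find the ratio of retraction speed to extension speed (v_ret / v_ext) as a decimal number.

v_ret/v_ext ≈ 1.69

Cap-side area A_cap = π/4 × (312 mm)² = 76450 mm^2
Rod-side annular area A_ann = π/4 × (312² − 199²) = 45350 mm^2
For equal Q, v ∝ 1/A, so v_ret/v_ext = A_cap/A_ann.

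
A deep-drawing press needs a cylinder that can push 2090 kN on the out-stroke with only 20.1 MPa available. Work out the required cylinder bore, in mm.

D ≈ 364 mm

Extension force acts on the full piston face: F = P × (π/4)D².
D = √(4F / (πP)) = √(4 × 2090 kN / (π × 20.1 MPa))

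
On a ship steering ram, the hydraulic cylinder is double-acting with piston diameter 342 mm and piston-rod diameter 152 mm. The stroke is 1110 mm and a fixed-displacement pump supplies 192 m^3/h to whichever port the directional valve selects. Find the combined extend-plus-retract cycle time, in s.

Cap-side area A_cap = π/4 × (342 mm)² = 91860 mm^2
Rod-side annular area A_ann = π/4 × (342² − 152²) = 73720 mm^2
t_ext = A_cap·L/Q = 1.912 s
t_ret = A_ann·L/Q = 1.534 s
t_cycle = t_ext + t_ret

t ≈ 3.45 s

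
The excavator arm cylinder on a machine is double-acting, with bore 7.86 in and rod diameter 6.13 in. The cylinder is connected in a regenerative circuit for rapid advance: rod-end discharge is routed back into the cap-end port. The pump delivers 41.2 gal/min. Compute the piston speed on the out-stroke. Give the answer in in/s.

v ≈ 5.37 in/s

In regeneration the rod-end outflow joins the pump flow into the cap end, so the net volume the pump must supply per unit advance equals the rod cross-section area.
Rod cross-section A_rod = π/4 × (6.13 in)² = 29.51 in^2
v = Q_pump / A_rod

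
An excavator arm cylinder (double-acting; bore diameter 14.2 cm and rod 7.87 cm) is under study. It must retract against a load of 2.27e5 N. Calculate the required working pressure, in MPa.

Rod-side annular area A_ann = π/4 × (14.2² − 7.87²) = 109.7 cm^2
Retraction: pressure acts on the annular area.
P = F / A = 2.27e5 N / A

P ≈ 20.7 MPa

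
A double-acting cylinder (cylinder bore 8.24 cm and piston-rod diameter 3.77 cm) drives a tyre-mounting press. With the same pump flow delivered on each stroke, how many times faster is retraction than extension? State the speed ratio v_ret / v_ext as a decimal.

v_ret/v_ext ≈ 1.26

Cap-side area A_cap = π/4 × (8.24 cm)² = 53.33 cm^2
Rod-side annular area A_ann = π/4 × (8.24² − 3.77²) = 42.16 cm^2
For equal Q, v ∝ 1/A, so v_ret/v_ext = A_cap/A_ann.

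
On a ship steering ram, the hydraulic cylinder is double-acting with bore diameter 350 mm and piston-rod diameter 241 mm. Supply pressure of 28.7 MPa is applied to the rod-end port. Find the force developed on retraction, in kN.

Rod-side annular area A_ann = π/4 × (350² − 241²) = 50590 mm^2
On retraction the pressure acts on the annular area (bore minus rod).
F = P × A_ann

F ≈ 1450 kN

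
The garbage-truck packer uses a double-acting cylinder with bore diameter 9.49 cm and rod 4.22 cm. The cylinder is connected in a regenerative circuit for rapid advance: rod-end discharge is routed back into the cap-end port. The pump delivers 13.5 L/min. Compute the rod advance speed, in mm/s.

v ≈ 161 mm/s

In regeneration the rod-end outflow joins the pump flow into the cap end, so the net volume the pump must supply per unit advance equals the rod cross-section area.
Rod cross-section A_rod = π/4 × (4.22 cm)² = 13.99 cm^2
v = Q_pump / A_rod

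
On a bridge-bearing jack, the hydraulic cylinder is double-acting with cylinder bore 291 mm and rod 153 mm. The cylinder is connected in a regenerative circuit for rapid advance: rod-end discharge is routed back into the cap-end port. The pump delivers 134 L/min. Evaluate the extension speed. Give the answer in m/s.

In regeneration the rod-end outflow joins the pump flow into the cap end, so the net volume the pump must supply per unit advance equals the rod cross-section area.
Rod cross-section A_rod = π/4 × (153 mm)² = 18390 mm^2
v = Q_pump / A_rod

v ≈ 0.121 m/s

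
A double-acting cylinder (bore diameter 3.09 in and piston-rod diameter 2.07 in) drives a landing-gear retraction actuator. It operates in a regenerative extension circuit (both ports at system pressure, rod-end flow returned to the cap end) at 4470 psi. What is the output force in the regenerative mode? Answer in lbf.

With equal pressure on both faces, forces on the annular region cancel; the net push is pressure × rod cross-section.
Rod cross-section A_rod = π/4 × (2.07 in)² = 3.365 in^2
F = P × A_rod

F ≈ 15000 lbf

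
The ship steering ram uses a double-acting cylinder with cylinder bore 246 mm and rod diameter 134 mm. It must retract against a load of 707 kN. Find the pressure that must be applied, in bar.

P ≈ 212 bar

Rod-side annular area A_ann = π/4 × (246² − 134²) = 33430 mm^2
Retraction: pressure acts on the annular area.
P = F / A = 707 kN / A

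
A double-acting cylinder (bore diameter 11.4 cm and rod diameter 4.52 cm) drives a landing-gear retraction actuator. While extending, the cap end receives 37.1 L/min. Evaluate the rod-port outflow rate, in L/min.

Q_out ≈ 31.3 L/min

Cap-side area A_cap = π/4 × (11.4 cm)² = 102.1 cm^2
Rod-side annular area A_ann = π/4 × (11.4² − 4.52²) = 86.02 cm^2
Piston speed v = Q_in/A_cap; rod-end outflow Q_out = v × A_ann = Q_in × A_ann/A_cap.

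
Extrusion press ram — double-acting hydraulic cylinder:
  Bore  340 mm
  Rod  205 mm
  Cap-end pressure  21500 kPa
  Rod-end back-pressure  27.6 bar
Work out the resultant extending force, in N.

Cap-side area A_cap = π/4 × (340 mm)² = 90790 mm^2
Rod-side annular area A_ann = π/4 × (340² − 205²) = 57790 mm^2
Net thrust = P_cap·A_cap − P_rod·A_ann = 1.952e6 N − 1.595e5 N

F ≈ 1.79e6 N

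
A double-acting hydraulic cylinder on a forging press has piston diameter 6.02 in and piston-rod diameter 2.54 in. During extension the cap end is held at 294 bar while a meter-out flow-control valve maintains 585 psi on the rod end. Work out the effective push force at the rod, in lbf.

F ≈ 1.08e5 lbf

Cap-side area A_cap = π/4 × (6.02 in)² = 28.46 in^2
Rod-side annular area A_ann = π/4 × (6.02² − 2.54²) = 23.40 in^2
Net thrust = P_cap·A_cap − P_rod·A_ann = 1.214e5 lbf − 13690 lbf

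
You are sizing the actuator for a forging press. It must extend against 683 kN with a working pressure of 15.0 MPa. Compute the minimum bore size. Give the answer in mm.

D ≈ 241 mm

Extension force acts on the full piston face: F = P × (π/4)D².
D = √(4F / (πP)) = √(4 × 683 kN / (π × 15.0 MPa))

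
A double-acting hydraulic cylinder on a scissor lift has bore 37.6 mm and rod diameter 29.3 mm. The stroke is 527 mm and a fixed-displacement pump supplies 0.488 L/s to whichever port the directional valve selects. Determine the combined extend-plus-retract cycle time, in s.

t ≈ 1.67 s

Cap-side area A_cap = π/4 × (37.6 mm)² = 1110 mm^2
Rod-side annular area A_ann = π/4 × (37.6² − 29.3²) = 436.1 mm^2
t_ext = A_cap·L/Q = 1.199 s
t_ret = A_ann·L/Q = 0.4710 s
t_cycle = t_ext + t_ret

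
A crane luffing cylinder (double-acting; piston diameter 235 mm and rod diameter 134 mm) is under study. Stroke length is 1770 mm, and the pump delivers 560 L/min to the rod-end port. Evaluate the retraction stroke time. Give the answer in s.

Rod-side annular area A_ann = π/4 × (235² − 134²) = 29270 mm^2
Swept volume V = A × L; t = V / Q = A·L / Q

t ≈ 5.55 s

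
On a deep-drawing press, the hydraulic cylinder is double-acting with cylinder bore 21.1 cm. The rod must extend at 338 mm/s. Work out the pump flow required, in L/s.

Q ≈ 11.8 L/s

Cap-side area A_cap = π/4 × (21.1 cm)² = 349.7 cm^2
Q = A × v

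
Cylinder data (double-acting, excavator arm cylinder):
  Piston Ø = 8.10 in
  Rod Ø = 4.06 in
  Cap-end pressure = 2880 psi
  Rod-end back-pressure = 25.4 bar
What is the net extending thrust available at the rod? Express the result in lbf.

F ≈ 1.34e5 lbf

Cap-side area A_cap = π/4 × (8.10 in)² = 51.53 in^2
Rod-side annular area A_ann = π/4 × (8.10² − 4.06²) = 38.58 in^2
Net thrust = P_cap·A_cap − P_rod·A_ann = 1.484e5 lbf − 14210 lbf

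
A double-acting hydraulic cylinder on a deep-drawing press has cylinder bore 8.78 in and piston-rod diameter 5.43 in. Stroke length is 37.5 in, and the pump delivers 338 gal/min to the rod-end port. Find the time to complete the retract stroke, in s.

t ≈ 1.08 s

Rod-side annular area A_ann = π/4 × (8.78² − 5.43²) = 37.39 in^2
Swept volume V = A × L; t = V / Q = A·L / Q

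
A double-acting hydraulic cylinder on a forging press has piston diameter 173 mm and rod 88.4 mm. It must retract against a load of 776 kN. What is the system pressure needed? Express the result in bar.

Rod-side annular area A_ann = π/4 × (173² − 88.4²) = 17370 mm^2
Retraction: pressure acts on the annular area.
P = F / A = 776 kN / A

P ≈ 447 bar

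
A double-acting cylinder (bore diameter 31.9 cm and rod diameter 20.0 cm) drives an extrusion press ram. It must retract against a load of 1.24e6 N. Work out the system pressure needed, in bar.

Rod-side annular area A_ann = π/4 × (31.9² − 20.0²) = 485.1 cm^2
Retraction: pressure acts on the annular area.
P = F / A = 1.24e6 N / A

P ≈ 256 bar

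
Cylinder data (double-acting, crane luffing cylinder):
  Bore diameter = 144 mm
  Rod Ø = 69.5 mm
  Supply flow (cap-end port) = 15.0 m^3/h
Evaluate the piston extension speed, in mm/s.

v ≈ 256 mm/s

Cap-side area A_cap = π/4 × (144 mm)² = 16290 mm^2
v = Q / A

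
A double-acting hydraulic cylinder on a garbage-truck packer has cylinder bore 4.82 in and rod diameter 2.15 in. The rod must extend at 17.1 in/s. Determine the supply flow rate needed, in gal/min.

Cap-side area A_cap = π/4 × (4.82 in)² = 18.25 in^2
Q = A × v

Q ≈ 81.0 gal/min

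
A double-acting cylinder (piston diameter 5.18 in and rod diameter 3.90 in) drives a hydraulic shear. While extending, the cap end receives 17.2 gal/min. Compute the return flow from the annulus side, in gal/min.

Q_out ≈ 7.45 gal/min

Cap-side area A_cap = π/4 × (5.18 in)² = 21.07 in^2
Rod-side annular area A_ann = π/4 × (5.18² − 3.90²) = 9.128 in^2
Piston speed v = Q_in/A_cap; rod-end outflow Q_out = v × A_ann = Q_in × A_ann/A_cap.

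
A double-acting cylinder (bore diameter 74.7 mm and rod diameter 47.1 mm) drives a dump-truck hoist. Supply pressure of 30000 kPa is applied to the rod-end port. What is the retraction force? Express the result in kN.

Rod-side annular area A_ann = π/4 × (74.7² − 47.1²) = 2640 mm^2
On retraction the pressure acts on the annular area (bore minus rod).
F = P × A_ann

F ≈ 79.2 kN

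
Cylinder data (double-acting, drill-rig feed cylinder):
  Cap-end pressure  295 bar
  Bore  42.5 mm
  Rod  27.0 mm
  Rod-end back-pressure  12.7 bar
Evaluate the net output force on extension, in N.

F ≈ 40800 N

Cap-side area A_cap = π/4 × (42.5 mm)² = 1419 mm^2
Rod-side annular area A_ann = π/4 × (42.5² − 27.0²) = 846.1 mm^2
Net thrust = P_cap·A_cap − P_rod·A_ann = 41850 N − 1075 N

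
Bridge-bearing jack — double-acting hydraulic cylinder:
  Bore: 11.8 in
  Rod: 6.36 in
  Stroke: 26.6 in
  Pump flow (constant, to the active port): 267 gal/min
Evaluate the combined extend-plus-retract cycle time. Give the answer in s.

Cap-side area A_cap = π/4 × (11.8 in)² = 109.4 in^2
Rod-side annular area A_ann = π/4 × (11.8² − 6.36²) = 77.59 in^2
t_ext = A_cap·L/Q = 2.830 s
t_ret = A_ann·L/Q = 2.008 s
t_cycle = t_ext + t_ret

t ≈ 4.84 s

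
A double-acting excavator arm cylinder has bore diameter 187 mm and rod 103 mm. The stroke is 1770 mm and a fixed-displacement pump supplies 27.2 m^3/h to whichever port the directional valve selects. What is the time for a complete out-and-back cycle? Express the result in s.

t ≈ 10.9 s

Cap-side area A_cap = π/4 × (187 mm)² = 27460 mm^2
Rod-side annular area A_ann = π/4 × (187² − 103²) = 19130 mm^2
t_ext = A_cap·L/Q = 6.434 s
t_ret = A_ann·L/Q = 4.482 s
t_cycle = t_ext + t_ret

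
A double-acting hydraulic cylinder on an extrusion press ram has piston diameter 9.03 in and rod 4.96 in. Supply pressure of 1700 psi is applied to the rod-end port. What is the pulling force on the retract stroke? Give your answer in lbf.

F ≈ 76000 lbf

Rod-side annular area A_ann = π/4 × (9.03² − 4.96²) = 44.72 in^2
On retraction the pressure acts on the annular area (bore minus rod).
F = P × A_ann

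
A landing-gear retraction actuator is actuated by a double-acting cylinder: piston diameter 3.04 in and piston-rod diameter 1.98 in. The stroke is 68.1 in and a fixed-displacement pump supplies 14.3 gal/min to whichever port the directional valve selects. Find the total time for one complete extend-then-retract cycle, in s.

t ≈ 14.1 s

Cap-side area A_cap = π/4 × (3.04 in)² = 7.258 in^2
Rod-side annular area A_ann = π/4 × (3.04² − 1.98²) = 4.179 in^2
t_ext = A_cap·L/Q = 8.978 s
t_ret = A_ann·L/Q = 5.170 s
t_cycle = t_ext + t_ret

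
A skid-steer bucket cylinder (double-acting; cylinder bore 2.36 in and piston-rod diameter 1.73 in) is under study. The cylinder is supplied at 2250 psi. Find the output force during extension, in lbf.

F ≈ 9840 lbf

Cap-side area A_cap = π/4 × (2.36 in)² = 4.374 in^2
F = P × A_cap = 2250 psi × A_cap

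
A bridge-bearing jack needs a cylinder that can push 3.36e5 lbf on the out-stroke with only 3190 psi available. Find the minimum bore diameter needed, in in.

D ≈ 11.6 in

Extension force acts on the full piston face: F = P × (π/4)D².
D = √(4F / (πP)) = √(4 × 3.36e5 lbf / (π × 3190 psi))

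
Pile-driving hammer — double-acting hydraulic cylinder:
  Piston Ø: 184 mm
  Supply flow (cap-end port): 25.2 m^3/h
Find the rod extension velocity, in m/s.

Cap-side area A_cap = π/4 × (184 mm)² = 26590 mm^2
v = Q / A

v ≈ 0.263 m/s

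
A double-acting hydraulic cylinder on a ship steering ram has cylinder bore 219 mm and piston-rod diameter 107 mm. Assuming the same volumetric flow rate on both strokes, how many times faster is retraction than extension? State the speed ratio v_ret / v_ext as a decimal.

v_ret/v_ext ≈ 1.31

Cap-side area A_cap = π/4 × (219 mm)² = 37670 mm^2
Rod-side annular area A_ann = π/4 × (219² − 107²) = 28680 mm^2
For equal Q, v ∝ 1/A, so v_ret/v_ext = A_cap/A_ann.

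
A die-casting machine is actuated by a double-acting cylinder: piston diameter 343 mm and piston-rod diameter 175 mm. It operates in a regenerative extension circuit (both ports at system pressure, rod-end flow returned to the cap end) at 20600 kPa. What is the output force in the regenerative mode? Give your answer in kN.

With equal pressure on both faces, forces on the annular region cancel; the net push is pressure × rod cross-section.
Rod cross-section A_rod = π/4 × (175 mm)² = 24050 mm^2
F = P × A_rod

F ≈ 495 kN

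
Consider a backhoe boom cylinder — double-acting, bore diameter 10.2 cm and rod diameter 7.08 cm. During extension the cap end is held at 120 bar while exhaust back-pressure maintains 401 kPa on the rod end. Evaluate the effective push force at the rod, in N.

Cap-side area A_cap = π/4 × (10.2 cm)² = 81.71 cm^2
Rod-side annular area A_ann = π/4 × (10.2² − 7.08²) = 42.34 cm^2
Net thrust = P_cap·A_cap − P_rod·A_ann = 98060 N − 1698 N

F ≈ 96400 N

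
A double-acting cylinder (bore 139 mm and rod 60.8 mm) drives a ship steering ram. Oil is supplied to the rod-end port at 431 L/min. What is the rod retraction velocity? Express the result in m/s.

Rod-side annular area A_ann = π/4 × (139² − 60.8²) = 12270 mm^2
Flow into the rod-end port fills the annular volume.
v = Q / A

v ≈ 0.585 m/s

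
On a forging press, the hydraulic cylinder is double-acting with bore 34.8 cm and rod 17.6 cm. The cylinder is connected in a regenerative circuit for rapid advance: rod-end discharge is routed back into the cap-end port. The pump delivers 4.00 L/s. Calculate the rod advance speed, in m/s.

v ≈ 0.164 m/s

In regeneration the rod-end outflow joins the pump flow into the cap end, so the net volume the pump must supply per unit advance equals the rod cross-section area.
Rod cross-section A_rod = π/4 × (17.6 cm)² = 243.3 cm^2
v = Q_pump / A_rod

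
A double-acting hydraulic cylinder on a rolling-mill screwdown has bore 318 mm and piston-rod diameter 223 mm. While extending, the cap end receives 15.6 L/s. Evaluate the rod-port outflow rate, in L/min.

Q_out ≈ 476 L/min

Cap-side area A_cap = π/4 × (318 mm)² = 79420 mm^2
Rod-side annular area A_ann = π/4 × (318² − 223²) = 40370 mm^2
Piston speed v = Q_in/A_cap; rod-end outflow Q_out = v × A_ann = Q_in × A_ann/A_cap.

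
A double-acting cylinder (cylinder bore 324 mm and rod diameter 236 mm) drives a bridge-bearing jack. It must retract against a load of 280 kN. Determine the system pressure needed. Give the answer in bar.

Rod-side annular area A_ann = π/4 × (324² − 236²) = 38700 mm^2
Retraction: pressure acts on the annular area.
P = F / A = 280 kN / A

P ≈ 72.3 bar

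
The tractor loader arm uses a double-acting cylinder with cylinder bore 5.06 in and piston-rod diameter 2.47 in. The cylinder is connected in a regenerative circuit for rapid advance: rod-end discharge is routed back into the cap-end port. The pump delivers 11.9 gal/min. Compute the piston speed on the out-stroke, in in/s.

In regeneration the rod-end outflow joins the pump flow into the cap end, so the net volume the pump must supply per unit advance equals the rod cross-section area.
Rod cross-section A_rod = π/4 × (2.47 in)² = 4.792 in^2
v = Q_pump / A_rod

v ≈ 9.56 in/s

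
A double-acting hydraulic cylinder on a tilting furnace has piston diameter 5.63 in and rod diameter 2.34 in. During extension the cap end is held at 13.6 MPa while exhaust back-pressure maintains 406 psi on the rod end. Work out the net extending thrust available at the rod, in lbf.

Cap-side area A_cap = π/4 × (5.63 in)² = 24.89 in^2
Rod-side annular area A_ann = π/4 × (5.63² − 2.34²) = 20.59 in^2
Net thrust = P_cap·A_cap − P_rod·A_ann = 49110 lbf − 8361 lbf

F ≈ 40700 lbf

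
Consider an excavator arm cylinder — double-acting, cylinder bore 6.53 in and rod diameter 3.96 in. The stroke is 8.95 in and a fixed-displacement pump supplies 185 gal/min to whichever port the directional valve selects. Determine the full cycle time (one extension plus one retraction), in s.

Cap-side area A_cap = π/4 × (6.53 in)² = 33.49 in^2
Rod-side annular area A_ann = π/4 × (6.53² − 3.96²) = 21.17 in^2
t_ext = A_cap·L/Q = 0.4208 s
t_ret = A_ann·L/Q = 0.2661 s
t_cycle = t_ext + t_ret

t ≈ 0.687 s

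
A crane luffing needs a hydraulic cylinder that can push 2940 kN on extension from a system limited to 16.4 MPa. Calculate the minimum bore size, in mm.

Extension force acts on the full piston face: F = P × (π/4)D².
D = √(4F / (πP)) = √(4 × 2940 kN / (π × 16.4 MPa))

D ≈ 478 mm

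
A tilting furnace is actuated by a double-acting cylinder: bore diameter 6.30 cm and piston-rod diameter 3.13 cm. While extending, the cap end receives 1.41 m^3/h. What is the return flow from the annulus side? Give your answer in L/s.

Q_out ≈ 0.295 L/s

Cap-side area A_cap = π/4 × (6.30 cm)² = 31.17 cm^2
Rod-side annular area A_ann = π/4 × (6.30² − 3.13²) = 23.48 cm^2
Piston speed v = Q_in/A_cap; rod-end outflow Q_out = v × A_ann = Q_in × A_ann/A_cap.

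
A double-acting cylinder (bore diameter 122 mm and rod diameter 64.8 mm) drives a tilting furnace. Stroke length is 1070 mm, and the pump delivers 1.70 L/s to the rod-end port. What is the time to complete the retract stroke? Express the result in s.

Rod-side annular area A_ann = π/4 × (122² − 64.8²) = 8392 mm^2
Swept volume V = A × L; t = V / Q = A·L / Q

t ≈ 5.28 s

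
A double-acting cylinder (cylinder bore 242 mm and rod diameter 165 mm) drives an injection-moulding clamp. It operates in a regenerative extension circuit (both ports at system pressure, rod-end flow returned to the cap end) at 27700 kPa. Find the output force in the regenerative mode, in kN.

F ≈ 592 kN

With equal pressure on both faces, forces on the annular region cancel; the net push is pressure × rod cross-section.
Rod cross-section A_rod = π/4 × (165 mm)² = 21380 mm^2
F = P × A_rod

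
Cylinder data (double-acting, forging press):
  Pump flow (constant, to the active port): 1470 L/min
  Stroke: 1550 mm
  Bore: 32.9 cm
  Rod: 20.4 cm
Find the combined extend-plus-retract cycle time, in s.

Cap-side area A_cap = π/4 × (32.9 cm)² = 850.1 cm^2
Rod-side annular area A_ann = π/4 × (32.9² − 20.4²) = 523.3 cm^2
t_ext = A_cap·L/Q = 5.378 s
t_ret = A_ann·L/Q = 3.310 s
t_cycle = t_ext + t_ret

t ≈ 8.69 s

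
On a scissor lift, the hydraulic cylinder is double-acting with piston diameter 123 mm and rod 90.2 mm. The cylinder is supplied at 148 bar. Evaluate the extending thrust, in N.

Cap-side area A_cap = π/4 × (123 mm)² = 11880 mm^2
F = P × A_cap = 148 bar × A_cap

F ≈ 1.76e5 N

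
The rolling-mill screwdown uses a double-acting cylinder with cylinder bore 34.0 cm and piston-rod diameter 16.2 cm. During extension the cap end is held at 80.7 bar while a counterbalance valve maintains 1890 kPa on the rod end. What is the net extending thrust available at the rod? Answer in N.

F ≈ 6.00e5 N

Cap-side area A_cap = π/4 × (34.0 cm)² = 907.9 cm^2
Rod-side annular area A_ann = π/4 × (34.0² − 16.2²) = 701.8 cm^2
Net thrust = P_cap·A_cap − P_rod·A_ann = 7.327e5 N − 1.326e5 N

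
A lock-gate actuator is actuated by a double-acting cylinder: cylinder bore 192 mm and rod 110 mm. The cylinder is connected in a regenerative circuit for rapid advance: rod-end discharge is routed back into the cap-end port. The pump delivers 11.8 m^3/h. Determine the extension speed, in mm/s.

v ≈ 345 mm/s

In regeneration the rod-end outflow joins the pump flow into the cap end, so the net volume the pump must supply per unit advance equals the rod cross-section area.
Rod cross-section A_rod = π/4 × (110 mm)² = 9503 mm^2
v = Q_pump / A_rod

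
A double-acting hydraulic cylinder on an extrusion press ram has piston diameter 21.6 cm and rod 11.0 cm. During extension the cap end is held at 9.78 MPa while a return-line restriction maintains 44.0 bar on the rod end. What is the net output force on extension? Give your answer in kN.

Cap-side area A_cap = π/4 × (21.6 cm)² = 366.4 cm^2
Rod-side annular area A_ann = π/4 × (21.6² − 11.0²) = 271.4 cm^2
Net thrust = P_cap·A_cap − P_rod·A_ann = 358.4 kN − 119.4 kN

F ≈ 239 kN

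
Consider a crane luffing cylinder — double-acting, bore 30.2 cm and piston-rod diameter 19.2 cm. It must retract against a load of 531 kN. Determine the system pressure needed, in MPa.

Rod-side annular area A_ann = π/4 × (30.2² − 19.2²) = 426.8 cm^2
Retraction: pressure acts on the annular area.
P = F / A = 531 kN / A

P ≈ 12.4 MPa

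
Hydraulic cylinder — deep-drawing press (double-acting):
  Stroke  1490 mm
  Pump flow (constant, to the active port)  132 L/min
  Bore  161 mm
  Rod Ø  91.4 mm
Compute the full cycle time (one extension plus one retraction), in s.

t ≈ 23.1 s

Cap-side area A_cap = π/4 × (161 mm)² = 20360 mm^2
Rod-side annular area A_ann = π/4 × (161² − 91.4²) = 13800 mm^2
t_ext = A_cap·L/Q = 13.79 s
t_ret = A_ann·L/Q = 9.344 s
t_cycle = t_ext + t_ret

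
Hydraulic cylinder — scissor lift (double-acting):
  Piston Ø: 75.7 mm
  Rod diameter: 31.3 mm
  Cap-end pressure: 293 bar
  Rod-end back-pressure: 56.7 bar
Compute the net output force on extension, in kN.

F ≈ 111 kN

Cap-side area A_cap = π/4 × (75.7 mm)² = 4501 mm^2
Rod-side annular area A_ann = π/4 × (75.7² − 31.3²) = 3731 mm^2
Net thrust = P_cap·A_cap − P_rod·A_ann = 131.9 kN − 21.16 kN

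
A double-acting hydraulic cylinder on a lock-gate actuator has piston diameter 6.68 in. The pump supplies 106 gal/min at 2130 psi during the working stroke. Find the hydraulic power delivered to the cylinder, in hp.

Hydraulic power = P × Q

W ≈ 132 hp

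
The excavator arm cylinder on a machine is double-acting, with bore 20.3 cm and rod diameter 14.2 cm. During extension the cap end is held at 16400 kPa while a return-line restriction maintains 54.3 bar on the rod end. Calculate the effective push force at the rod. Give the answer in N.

Cap-side area A_cap = π/4 × (20.3 cm)² = 323.7 cm^2
Rod-side annular area A_ann = π/4 × (20.3² − 14.2²) = 165.3 cm^2
Net thrust = P_cap·A_cap − P_rod·A_ann = 5.308e5 N − 89750 N

F ≈ 4.41e5 N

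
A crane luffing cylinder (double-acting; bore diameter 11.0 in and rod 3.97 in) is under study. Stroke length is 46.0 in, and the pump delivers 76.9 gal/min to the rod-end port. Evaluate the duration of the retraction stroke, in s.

Rod-side annular area A_ann = π/4 × (11.0² − 3.97²) = 82.65 in^2
Swept volume V = A × L; t = V / Q = A·L / Q

t ≈ 12.8 s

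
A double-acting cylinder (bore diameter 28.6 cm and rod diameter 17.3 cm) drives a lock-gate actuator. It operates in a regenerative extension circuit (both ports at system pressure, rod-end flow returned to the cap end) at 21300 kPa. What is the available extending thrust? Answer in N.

F ≈ 5.01e5 N

With equal pressure on both faces, forces on the annular region cancel; the net push is pressure × rod cross-section.
Rod cross-section A_rod = π/4 × (17.3 cm)² = 235.1 cm^2
F = P × A_rod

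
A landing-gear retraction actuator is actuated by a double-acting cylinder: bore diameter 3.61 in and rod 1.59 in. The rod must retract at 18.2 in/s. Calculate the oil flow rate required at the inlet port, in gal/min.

Rod-side annular area A_ann = π/4 × (3.61² − 1.59²) = 8.250 in^2
Q = A × v

Q ≈ 39.0 gal/min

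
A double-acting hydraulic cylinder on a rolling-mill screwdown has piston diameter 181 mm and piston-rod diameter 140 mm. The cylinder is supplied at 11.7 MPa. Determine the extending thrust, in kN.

F ≈ 301 kN

Cap-side area A_cap = π/4 × (181 mm)² = 25730 mm^2
F = P × A_cap = 11.7 MPa × A_cap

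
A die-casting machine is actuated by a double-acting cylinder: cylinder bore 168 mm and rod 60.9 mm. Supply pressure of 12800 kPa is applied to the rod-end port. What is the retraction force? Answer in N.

F ≈ 2.46e5 N

Rod-side annular area A_ann = π/4 × (168² − 60.9²) = 19250 mm^2
On retraction the pressure acts on the annular area (bore minus rod).
F = P × A_ann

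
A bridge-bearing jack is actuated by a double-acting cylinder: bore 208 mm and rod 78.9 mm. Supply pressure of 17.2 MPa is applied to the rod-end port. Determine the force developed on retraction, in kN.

F ≈ 500 kN

Rod-side annular area A_ann = π/4 × (208² − 78.9²) = 29090 mm^2
On retraction the pressure acts on the annular area (bore minus rod).
F = P × A_ann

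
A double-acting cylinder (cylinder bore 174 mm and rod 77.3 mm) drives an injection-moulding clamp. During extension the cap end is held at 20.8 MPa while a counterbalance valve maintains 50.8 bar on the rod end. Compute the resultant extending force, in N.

Cap-side area A_cap = π/4 × (174 mm)² = 23780 mm^2
Rod-side annular area A_ann = π/4 × (174² − 77.3²) = 19090 mm^2
Net thrust = P_cap·A_cap − P_rod·A_ann = 4.946e5 N − 96960 N

F ≈ 3.98e5 N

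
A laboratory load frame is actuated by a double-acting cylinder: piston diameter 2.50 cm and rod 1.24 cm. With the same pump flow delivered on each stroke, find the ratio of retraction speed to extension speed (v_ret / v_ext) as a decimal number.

v_ret/v_ext ≈ 1.33

Cap-side area A_cap = π/4 × (2.50 cm)² = 4.909 cm^2
Rod-side annular area A_ann = π/4 × (2.50² − 1.24²) = 3.701 cm^2
For equal Q, v ∝ 1/A, so v_ret/v_ext = A_cap/A_ann.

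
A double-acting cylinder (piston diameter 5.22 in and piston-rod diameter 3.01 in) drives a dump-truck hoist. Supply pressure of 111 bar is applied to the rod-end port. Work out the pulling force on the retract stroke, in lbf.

F ≈ 23000 lbf

Rod-side annular area A_ann = π/4 × (5.22² − 3.01²) = 14.29 in^2
On retraction the pressure acts on the annular area (bore minus rod).
F = P × A_ann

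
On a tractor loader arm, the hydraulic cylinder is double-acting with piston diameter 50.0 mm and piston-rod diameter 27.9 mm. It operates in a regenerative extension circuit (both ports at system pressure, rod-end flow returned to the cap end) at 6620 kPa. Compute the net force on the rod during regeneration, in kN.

F ≈ 4.05 kN

With equal pressure on both faces, forces on the annular region cancel; the net push is pressure × rod cross-section.
Rod cross-section A_rod = π/4 × (27.9 mm)² = 611.4 mm^2
F = P × A_rod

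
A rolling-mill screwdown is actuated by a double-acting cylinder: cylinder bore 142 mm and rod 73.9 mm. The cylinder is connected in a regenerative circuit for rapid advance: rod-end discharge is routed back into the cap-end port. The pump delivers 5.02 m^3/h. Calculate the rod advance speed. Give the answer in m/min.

v ≈ 19.5 m/min

In regeneration the rod-end outflow joins the pump flow into the cap end, so the net volume the pump must supply per unit advance equals the rod cross-section area.
Rod cross-section A_rod = π/4 × (73.9 mm)² = 4289 mm^2
v = Q_pump / A_rod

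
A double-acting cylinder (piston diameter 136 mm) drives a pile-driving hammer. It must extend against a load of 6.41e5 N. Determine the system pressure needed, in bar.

P ≈ 441 bar

Cap-side area A_cap = π/4 × (136 mm)² = 14530 mm^2
P = F / A = 6.41e5 N / A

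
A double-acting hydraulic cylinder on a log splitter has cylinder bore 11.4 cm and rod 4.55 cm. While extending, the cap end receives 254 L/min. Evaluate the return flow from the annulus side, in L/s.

Q_out ≈ 3.56 L/s

Cap-side area A_cap = π/4 × (11.4 cm)² = 102.1 cm^2
Rod-side annular area A_ann = π/4 × (11.4² − 4.55²) = 85.81 cm^2
Piston speed v = Q_in/A_cap; rod-end outflow Q_out = v × A_ann = Q_in × A_ann/A_cap.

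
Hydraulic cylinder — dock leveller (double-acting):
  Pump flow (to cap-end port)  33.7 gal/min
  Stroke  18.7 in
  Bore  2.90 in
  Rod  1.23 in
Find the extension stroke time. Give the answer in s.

t ≈ 0.952 s

Cap-side area A_cap = π/4 × (2.90 in)² = 6.605 in^2
Swept volume V = A × L; t = V / Q = A·L / Q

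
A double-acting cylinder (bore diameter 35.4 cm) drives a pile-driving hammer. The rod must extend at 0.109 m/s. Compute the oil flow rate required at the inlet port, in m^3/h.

Cap-side area A_cap = π/4 × (35.4 cm)² = 984.2 cm^2
Q = A × v

Q ≈ 38.6 m^3/h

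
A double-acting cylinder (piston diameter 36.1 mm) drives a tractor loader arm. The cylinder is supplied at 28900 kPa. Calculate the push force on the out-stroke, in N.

F ≈ 29600 N

Cap-side area A_cap = π/4 × (36.1 mm)² = 1024 mm^2
F = P × A_cap = 28900 kPa × A_cap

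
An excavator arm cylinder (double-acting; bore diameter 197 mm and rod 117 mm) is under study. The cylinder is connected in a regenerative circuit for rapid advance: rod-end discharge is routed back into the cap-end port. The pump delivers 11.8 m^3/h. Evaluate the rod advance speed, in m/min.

In regeneration the rod-end outflow joins the pump flow into the cap end, so the net volume the pump must supply per unit advance equals the rod cross-section area.
Rod cross-section A_rod = π/4 × (117 mm)² = 10750 mm^2
v = Q_pump / A_rod

v ≈ 18.3 m/min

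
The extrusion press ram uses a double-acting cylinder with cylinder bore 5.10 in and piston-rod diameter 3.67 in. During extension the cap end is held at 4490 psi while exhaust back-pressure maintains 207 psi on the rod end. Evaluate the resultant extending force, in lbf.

Cap-side area A_cap = π/4 × (5.10 in)² = 20.43 in^2
Rod-side annular area A_ann = π/4 × (5.10² − 3.67²) = 9.850 in^2
Net thrust = P_cap·A_cap − P_rod·A_ann = 91720 lbf − 2039 lbf

F ≈ 89700 lbf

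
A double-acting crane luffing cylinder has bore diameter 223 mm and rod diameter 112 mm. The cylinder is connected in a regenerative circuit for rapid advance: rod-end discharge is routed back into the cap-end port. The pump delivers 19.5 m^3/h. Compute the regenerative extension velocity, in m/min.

In regeneration the rod-end outflow joins the pump flow into the cap end, so the net volume the pump must supply per unit advance equals the rod cross-section area.
Rod cross-section A_rod = π/4 × (112 mm)² = 9852 mm^2
v = Q_pump / A_rod

v ≈ 33.0 m/min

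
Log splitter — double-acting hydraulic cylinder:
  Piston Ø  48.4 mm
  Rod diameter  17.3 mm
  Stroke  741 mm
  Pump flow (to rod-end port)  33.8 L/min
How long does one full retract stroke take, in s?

Rod-side annular area A_ann = π/4 × (48.4² − 17.3²) = 1605 mm^2
Swept volume V = A × L; t = V / Q = A·L / Q

t ≈ 2.11 s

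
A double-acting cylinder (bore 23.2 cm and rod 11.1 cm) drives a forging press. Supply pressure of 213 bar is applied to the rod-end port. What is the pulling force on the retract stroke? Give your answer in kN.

Rod-side annular area A_ann = π/4 × (23.2² − 11.1²) = 326.0 cm^2
On retraction the pressure acts on the annular area (bore minus rod).
F = P × A_ann

F ≈ 694 kN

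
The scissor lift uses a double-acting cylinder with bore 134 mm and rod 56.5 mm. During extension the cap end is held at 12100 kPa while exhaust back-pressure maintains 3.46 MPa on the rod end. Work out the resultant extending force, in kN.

Cap-side area A_cap = π/4 × (134 mm)² = 14100 mm^2
Rod-side annular area A_ann = π/4 × (134² − 56.5²) = 11600 mm^2
Net thrust = P_cap·A_cap − P_rod·A_ann = 170.6 kN − 40.12 kN

F ≈ 131 kN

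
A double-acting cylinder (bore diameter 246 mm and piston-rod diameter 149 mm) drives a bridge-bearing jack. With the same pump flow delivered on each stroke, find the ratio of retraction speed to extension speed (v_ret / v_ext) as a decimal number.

v_ret/v_ext ≈ 1.58

Cap-side area A_cap = π/4 × (246 mm)² = 47530 mm^2
Rod-side annular area A_ann = π/4 × (246² − 149²) = 30090 mm^2
For equal Q, v ∝ 1/A, so v_ret/v_ext = A_cap/A_ann.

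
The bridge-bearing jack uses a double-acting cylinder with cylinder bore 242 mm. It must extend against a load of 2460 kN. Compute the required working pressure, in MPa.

Cap-side area A_cap = π/4 × (242 mm)² = 46000 mm^2
P = F / A = 2460 kN / A

P ≈ 53.5 MPa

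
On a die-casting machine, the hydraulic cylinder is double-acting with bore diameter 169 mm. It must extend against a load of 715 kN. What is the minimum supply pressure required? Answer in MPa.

Cap-side area A_cap = π/4 × (169 mm)² = 22430 mm^2
P = F / A = 715 kN / A

P ≈ 31.9 MPa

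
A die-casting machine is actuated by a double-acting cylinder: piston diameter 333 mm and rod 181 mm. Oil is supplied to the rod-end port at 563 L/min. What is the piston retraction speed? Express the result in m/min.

Rod-side annular area A_ann = π/4 × (333² − 181²) = 61360 mm^2
Flow into the rod-end port fills the annular volume.
v = Q / A

v ≈ 9.18 m/min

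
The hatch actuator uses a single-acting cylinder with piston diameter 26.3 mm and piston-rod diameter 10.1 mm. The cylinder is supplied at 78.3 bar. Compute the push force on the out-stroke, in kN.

F ≈ 4.25 kN

Cap-side area A_cap = π/4 × (26.3 mm)² = 543.3 mm^2
F = P × A_cap = 78.3 bar × A_cap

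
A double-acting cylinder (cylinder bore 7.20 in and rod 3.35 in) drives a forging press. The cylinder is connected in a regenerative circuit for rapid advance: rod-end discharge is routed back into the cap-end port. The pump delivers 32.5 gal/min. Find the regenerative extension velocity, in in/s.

In regeneration the rod-end outflow joins the pump flow into the cap end, so the net volume the pump must supply per unit advance equals the rod cross-section area.
Rod cross-section A_rod = π/4 × (3.35 in)² = 8.814 in^2
v = Q_pump / A_rod

v ≈ 14.2 in/s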